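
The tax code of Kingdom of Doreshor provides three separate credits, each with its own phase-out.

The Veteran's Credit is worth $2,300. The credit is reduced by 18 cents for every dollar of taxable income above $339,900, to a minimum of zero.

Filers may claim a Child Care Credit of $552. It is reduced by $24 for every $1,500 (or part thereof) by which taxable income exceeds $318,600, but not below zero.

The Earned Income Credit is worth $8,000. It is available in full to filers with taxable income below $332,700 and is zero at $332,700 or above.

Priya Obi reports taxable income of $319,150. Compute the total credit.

Veteran's Credit: $319,150 is at or below the $339,900 threshold, so the full $2,300 applies.
Child Care Credit: income exceeds $318,600 by $550, which is 1 full-or-partial $1,500 increment; reduction = 1 × $24 = $24, leaving $528.
Earned Income Credit: $319,150 is below the $332,700 cutoff, so the full $8,000 applies.
Total: $2,300 + $528 + $8,000 = $10,828.

$10,828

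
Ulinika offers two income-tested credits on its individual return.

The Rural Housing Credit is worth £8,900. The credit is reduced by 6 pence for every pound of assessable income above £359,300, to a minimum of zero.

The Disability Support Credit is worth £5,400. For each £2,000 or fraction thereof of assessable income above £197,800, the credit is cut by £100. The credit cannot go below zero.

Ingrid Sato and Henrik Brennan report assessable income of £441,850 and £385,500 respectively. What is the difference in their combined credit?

Ingrid (£441,850): Rural Housing Credit: 6% of the £82,550 excess over £359,300 is £4,953; credit = £8,900 − £4,953 = £3,947. Disability Support Credit: income exceeds £197,800 by £244,050 → 123 increments × £100 = £12,300 ≥ base, so the credit is £0. total £3,947 + £0 = £3,947
Henrik (£385,500): Rural Housing Credit: 6% of the £26,200 excess over £359,300 is £1,572; credit = £8,900 − £1,572 = £7,328. Disability Support Credit: income exceeds £197,800 by £187,700 → 94 increments × £100 = £9,400 ≥ base, so the credit is £0. total £7,328 + £0 = £7,328
Difference: |£3,947 − £7,328| = £3,381.

£3,381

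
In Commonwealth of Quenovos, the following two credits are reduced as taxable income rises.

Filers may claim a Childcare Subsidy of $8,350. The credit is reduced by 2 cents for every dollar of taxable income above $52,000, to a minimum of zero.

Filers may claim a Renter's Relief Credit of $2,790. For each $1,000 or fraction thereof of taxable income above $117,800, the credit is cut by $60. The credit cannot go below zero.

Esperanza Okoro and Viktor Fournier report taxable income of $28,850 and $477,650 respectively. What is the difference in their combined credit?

Esperanza ($28,850): Childcare Subsidy: $28,850 is at or below the $52,000 threshold, so the full $8,350 applies. Renter's Relief Credit: $28,850 is at or below the $117,800 threshold, so the full $2,790 applies. total $8,350 + $2,790 = $11,140
Viktor ($477,650): Childcare Subsidy: 2% of the $425,650 excess over $52,000 is $8,513 ≥ base, so the credit is $0. Renter's Relief Credit: income exceeds $117,800 by $359,850 → 360 increments × $60 = $21,600 ≥ base, so the credit is $0. total $0 + $0 = $0
Difference: |$11,140 − $0| = $11,140.

$11,140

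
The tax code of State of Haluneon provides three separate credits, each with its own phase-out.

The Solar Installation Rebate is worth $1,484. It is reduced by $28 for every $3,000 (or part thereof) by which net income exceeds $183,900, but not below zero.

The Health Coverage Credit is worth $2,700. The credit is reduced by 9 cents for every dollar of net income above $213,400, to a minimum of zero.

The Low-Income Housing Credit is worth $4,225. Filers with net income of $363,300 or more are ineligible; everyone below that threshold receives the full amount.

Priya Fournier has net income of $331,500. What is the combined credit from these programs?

Solar Installation Rebate: income exceeds $183,900 by $147,600, which is 50 full-or-partial $3,000 increments; reduction = 50 × $28 = $1,400, leaving $84.
Health Coverage Credit: 9% of the $118,100 excess over $213,400 is $10,629 ≥ base, so the credit is $0.
Low-Income Housing Credit: $331,500 is below the $363,300 cutoff, so the full $4,225 applies.
Total: $84 + $0 + $4,225 = $4,309.

$4,309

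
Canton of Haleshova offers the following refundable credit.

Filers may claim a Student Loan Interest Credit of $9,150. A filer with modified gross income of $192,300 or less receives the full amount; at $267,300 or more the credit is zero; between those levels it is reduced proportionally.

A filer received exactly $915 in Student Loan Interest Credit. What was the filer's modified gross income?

$915 is 915/9,150 of the full $9,150, so 8,235/9,150 of the $75,000 range has been used: income = $192,300 + $75,000 × 8,235/9,150 = $259,800.

$259,800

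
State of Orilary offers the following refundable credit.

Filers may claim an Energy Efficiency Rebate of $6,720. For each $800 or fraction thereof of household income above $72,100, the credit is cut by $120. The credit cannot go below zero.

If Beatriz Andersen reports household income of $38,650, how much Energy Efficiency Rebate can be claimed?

$6,720

Energy Efficiency Rebate: $38,650 is at or below the $72,100 threshold, so the full $6,720 applies.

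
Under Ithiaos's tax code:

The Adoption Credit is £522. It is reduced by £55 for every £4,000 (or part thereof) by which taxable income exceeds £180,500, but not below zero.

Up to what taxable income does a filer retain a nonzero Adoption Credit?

£216,500

After 9 increments the reduction is 9 × £55 = £495, leaving £27; one more increment wipes it out. Increment 9 ends at excess 9 × £4,000 = £36,000, so the highest qualifying income is £180,500 + £36,000 = £216,500.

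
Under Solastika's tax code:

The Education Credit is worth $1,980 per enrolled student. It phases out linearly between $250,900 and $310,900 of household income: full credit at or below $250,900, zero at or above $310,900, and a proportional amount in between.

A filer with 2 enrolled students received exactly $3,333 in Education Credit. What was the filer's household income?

$260,400

Full credit = 2 × $1,980 = $3,960.
$3,333 is 3,333/3,960 of the full $3,960, so 627/3,960 of the $60,000 range has been used: income = $250,900 + $60,000 × 627/3,960 = $260,400.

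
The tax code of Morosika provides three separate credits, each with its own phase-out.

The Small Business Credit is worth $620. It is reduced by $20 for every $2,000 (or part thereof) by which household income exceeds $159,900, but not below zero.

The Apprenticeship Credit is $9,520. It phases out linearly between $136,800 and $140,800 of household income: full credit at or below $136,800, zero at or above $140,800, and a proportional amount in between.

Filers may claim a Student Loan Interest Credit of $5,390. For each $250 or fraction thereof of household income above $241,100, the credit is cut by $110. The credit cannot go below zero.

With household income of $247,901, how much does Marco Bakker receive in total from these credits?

$2,310

Small Business Credit: income exceeds $159,900 by $88,001 → 45 increments × $20 = $900 ≥ base, so the credit is $0.
Apprenticeship Credit: $247,901 is at or above $140,800, so the credit is $0.
Student Loan Interest Credit: income exceeds $241,100 by $6,801, which is 28 full-or-partial $250 increments; reduction = 28 × $110 = $3,080, leaving $2,310.
Total: $0 + $0 + $2,310 = $2,310.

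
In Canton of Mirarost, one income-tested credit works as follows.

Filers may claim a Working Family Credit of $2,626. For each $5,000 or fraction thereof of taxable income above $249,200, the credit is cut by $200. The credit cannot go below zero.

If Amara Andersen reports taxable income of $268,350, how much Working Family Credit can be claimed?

Working Family Credit: income exceeds $249,200 by $19,150, which is 4 full-or-partial $5,000 increments; reduction = 4 × $200 = $800, leaving $1,826.

$1,826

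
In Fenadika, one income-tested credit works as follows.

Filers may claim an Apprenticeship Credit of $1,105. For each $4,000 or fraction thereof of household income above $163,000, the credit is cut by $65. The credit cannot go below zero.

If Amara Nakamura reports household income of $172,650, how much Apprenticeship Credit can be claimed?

$910

Apprenticeship Credit: income exceeds $163,000 by $9,650, which is 3 full-or-partial $4,000 increments; reduction = 3 × $65 = $195, leaving $910.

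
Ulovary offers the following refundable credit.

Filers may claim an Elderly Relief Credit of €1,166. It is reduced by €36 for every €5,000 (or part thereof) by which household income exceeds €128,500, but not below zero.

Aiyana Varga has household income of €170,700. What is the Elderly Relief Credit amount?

€842

Elderly Relief Credit: income exceeds €128,500 by €42,200, which is 9 full-or-partial €5,000 increments; reduction = 9 × €36 = €324, leaving €842.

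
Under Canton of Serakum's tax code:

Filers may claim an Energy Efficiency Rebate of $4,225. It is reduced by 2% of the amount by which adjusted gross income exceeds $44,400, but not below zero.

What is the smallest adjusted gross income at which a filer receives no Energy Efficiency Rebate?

$255,650

The credit falls by 2% of each dollar above $44,400, so it reaches zero when the excess is $4,225 / 2% = $211,250: income = $44,400 + $211,250 = $255,650.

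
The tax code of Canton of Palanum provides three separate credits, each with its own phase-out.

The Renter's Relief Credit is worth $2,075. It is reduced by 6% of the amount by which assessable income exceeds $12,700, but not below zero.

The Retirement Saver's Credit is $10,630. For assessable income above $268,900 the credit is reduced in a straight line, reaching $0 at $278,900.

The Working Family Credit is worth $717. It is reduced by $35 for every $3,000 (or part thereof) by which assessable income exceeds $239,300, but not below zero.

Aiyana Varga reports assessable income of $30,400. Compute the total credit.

Renter's Relief Credit: 6% of the $17,700 excess over $12,700 is $1,062; credit = $2,075 − $1,062 = $1,013.
Retirement Saver's Credit: $30,400 is at or below the $268,900 threshold, so the full $10,630 applies.
Working Family Credit: $30,400 is at or below the $239,300 threshold, so the full $717 applies.
Total: $1,013 + $10,630 + $717 = $12,360.

$12,360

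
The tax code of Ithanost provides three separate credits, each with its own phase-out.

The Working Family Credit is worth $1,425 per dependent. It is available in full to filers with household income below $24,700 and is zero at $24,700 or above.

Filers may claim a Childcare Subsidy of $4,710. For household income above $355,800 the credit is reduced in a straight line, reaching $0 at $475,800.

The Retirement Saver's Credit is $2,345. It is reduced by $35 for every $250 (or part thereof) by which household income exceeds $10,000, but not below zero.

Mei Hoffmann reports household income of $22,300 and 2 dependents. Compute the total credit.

Working Family Credit: base = 2 × $1,425 = $2,850. $22,300 is below the $24,700 cutoff, so the full $2,850 applies.
Childcare Subsidy: $22,300 is at or below the $355,800 threshold, so the full $4,710 applies.
Retirement Saver's Credit: income exceeds $10,000 by $12,300, which is 50 full-or-partial $250 increments; reduction = 50 × $35 = $1,750, leaving $595.
Total: $2,850 + $4,710 + $595 = $8,155.

$8,155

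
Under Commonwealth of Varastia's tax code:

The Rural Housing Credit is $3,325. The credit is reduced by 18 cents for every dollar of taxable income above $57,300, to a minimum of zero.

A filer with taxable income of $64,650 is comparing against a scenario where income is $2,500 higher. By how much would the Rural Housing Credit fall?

At $64,650 — 18% of the $7,350 excess over $57,300 is $1,323; credit = $3,325 − $1,323 = $2,002.
At $67,150 — 18% of the $9,850 excess over $57,300 is $1,773; credit = $3,325 − $1,773 = $1,552.
Lost: $2,002 − $1,552 = $450.

$450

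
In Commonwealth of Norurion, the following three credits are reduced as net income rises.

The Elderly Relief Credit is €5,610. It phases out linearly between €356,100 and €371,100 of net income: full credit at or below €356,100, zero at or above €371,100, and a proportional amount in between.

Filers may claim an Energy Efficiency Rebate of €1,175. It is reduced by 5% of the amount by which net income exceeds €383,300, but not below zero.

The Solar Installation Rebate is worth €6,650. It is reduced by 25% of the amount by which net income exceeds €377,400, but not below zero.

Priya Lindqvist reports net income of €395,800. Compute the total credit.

Elderly Relief Credit: €395,800 is at or above €371,100, so the credit is €0.
Energy Efficiency Rebate: 5% of the €12,500 excess over €383,300 is €625; credit = €1,175 − €625 = €550.
Solar Installation Rebate: 25% of the €18,400 excess over €377,400 is €4,600; credit = €6,650 − €4,600 = €2,050.
Total: €0 + €550 + €2,050 = €2,600.

€2,600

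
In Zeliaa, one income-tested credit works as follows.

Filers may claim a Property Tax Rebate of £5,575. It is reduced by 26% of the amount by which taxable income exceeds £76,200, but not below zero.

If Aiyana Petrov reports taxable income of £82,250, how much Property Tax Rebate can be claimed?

£4,002

Property Tax Rebate: 26% of the £6,050 excess over £76,200 is £1,573; credit = £5,575 − £1,573 = £4,002.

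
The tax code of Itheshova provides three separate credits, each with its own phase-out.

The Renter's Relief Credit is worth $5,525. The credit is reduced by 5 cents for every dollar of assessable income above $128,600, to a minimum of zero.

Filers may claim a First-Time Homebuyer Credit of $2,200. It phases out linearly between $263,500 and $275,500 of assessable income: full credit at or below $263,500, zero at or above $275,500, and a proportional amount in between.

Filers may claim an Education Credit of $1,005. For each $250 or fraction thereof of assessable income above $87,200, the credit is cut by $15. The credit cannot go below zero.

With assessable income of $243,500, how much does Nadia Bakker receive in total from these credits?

$2,200

Renter's Relief Credit: 5% of the $114,900 excess over $128,600 is $5,745 ≥ base, so the credit is $0.
First-Time Homebuyer Credit: $243,500 is at or below the $263,500 threshold, so the full $2,200 applies.
Education Credit: income exceeds $87,200 by $156,300 → 626 increments × $15 = $9,390 ≥ base, so the credit is $0.
Total: $0 + $2,200 + $0 = $2,200.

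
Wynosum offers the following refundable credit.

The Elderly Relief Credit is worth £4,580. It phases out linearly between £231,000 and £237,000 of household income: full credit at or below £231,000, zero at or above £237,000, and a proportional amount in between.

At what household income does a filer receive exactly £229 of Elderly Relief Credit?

£236,700

£229 is 229/4,580 of the full £4,580, so 4,351/4,580 of the £6,000 range has been used: income = £231,000 + £6,000 × 4,351/4,580 = £236,700.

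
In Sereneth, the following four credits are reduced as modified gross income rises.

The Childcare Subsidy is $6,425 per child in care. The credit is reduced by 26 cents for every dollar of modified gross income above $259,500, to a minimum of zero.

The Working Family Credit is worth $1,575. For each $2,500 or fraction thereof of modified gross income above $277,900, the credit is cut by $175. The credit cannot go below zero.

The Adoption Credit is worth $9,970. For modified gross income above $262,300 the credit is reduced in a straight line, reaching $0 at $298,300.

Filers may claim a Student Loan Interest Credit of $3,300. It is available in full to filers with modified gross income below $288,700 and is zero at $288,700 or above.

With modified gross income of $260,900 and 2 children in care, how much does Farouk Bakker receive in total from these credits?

Childcare Subsidy: base = 2 × $6,425 = $12,850. 26% of the $1,400 excess over $259,500 is $364; credit = $12,850 − $364 = $12,486.
Working Family Credit: $260,900 is at or below the $277,900 threshold, so the full $1,575 applies.
Adoption Credit: $260,900 is at or below the $262,300 threshold, so the full $9,970 applies.
Student Loan Interest Credit: $260,900 is below the $288,700 cutoff, so the full $3,300 applies.
Total: $12,486 + $1,575 + $9,970 + $3,300 = $27,331.

$27,331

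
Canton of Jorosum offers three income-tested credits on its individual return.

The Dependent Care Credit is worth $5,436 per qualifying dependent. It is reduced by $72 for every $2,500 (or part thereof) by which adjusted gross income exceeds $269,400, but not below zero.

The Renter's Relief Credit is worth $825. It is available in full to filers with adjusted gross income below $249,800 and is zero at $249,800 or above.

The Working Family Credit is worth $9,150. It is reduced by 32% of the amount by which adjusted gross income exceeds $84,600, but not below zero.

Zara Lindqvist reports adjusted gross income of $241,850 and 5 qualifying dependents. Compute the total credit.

Dependent Care Credit: base = 5 × $5,436 = $27,180. $241,850 is at or below the $269,400 threshold, so the full $27,180 applies.
Renter's Relief Credit: $241,850 is below the $249,800 cutoff, so the full $825 applies.
Working Family Credit: 32% of the $157,250 excess over $84,600 is $50,320 ≥ base, so the credit is $0.
Total: $27,180 + $825 + $0 = $28,005.

$28,005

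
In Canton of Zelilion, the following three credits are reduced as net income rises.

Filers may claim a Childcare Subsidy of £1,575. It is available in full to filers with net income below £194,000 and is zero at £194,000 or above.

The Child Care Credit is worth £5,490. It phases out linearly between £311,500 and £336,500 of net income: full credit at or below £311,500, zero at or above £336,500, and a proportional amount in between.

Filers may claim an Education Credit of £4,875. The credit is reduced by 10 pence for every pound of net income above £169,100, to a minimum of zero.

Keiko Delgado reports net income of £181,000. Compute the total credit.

Childcare Subsidy: £181,000 is below the £194,000 cutoff, so the full £1,575 applies.
Child Care Credit: £181,000 is at or below the £311,500 threshold, so the full £5,490 applies.
Education Credit: 10% of the £11,900 excess over £169,100 is £1,190; credit = £4,875 − £1,190 = £3,685.
Total: £1,575 + £5,490 + £3,685 = £10,750.

£10,750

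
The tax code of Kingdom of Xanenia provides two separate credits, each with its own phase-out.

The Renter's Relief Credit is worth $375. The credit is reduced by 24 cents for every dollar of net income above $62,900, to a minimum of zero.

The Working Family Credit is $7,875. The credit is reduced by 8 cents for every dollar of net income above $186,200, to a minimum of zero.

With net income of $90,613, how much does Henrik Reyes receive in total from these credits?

$7,875

Renter's Relief Credit: 24% of the $27,713 excess over $62,900 is $6,651.12 ≥ base, so the credit is $0.
Working Family Credit: $90,613 is at or below the $186,200 threshold, so the full $7,875 applies.
Total: $0 + $7,875 = $7,875.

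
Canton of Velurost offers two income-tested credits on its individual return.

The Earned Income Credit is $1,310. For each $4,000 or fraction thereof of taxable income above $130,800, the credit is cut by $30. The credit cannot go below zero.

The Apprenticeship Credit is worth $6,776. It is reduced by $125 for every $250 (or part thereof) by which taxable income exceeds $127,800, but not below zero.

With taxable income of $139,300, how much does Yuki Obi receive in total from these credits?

Earned Income Credit: income exceeds $130,800 by $8,500, which is 3 full-or-partial $4,000 increments; reduction = 3 × $30 = $90, leaving $1,220.
Apprenticeship Credit: income exceeds $127,800 by $11,500, which is 46 full-or-partial $250 increments; reduction = 46 × $125 = $5,750, leaving $1,026.
Total: $1,220 + $1,026 = $2,246.

$2,246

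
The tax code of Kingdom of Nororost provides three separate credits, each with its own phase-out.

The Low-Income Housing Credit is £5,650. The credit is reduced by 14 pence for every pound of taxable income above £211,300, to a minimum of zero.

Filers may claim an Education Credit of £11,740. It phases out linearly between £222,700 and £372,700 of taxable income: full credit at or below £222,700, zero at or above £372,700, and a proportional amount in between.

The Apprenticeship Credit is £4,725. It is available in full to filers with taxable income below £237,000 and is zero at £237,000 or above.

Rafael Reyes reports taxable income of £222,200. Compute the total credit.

Low-Income Housing Credit: 14% of the £10,900 excess over £211,300 is £1,526; credit = £5,650 − £1,526 = £4,124.
Education Credit: £222,200 is at or below the £222,700 threshold, so the full £11,740 applies.
Apprenticeship Credit: £222,200 is below the £237,000 cutoff, so the full £4,725 applies.
Total: £4,124 + £11,740 + £4,725 = £20,589.

£20,589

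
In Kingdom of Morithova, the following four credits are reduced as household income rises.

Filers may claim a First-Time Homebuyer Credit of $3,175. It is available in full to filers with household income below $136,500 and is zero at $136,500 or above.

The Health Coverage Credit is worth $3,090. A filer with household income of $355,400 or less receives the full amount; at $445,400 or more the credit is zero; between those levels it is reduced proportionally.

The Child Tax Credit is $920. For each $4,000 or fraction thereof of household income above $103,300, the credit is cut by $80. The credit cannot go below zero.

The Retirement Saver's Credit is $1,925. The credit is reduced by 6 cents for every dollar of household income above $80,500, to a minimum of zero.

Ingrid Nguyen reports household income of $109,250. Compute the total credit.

First-Time Homebuyer Credit: $109,250 is below the $136,500 cutoff, so the full $3,175 applies.
Health Coverage Credit: $109,250 is at or below the $355,400 threshold, so the full $3,090 applies.
Child Tax Credit: income exceeds $103,300 by $5,950, which is 2 full-or-partial $4,000 increments; reduction = 2 × $80 = $160, leaving $760.
Retirement Saver's Credit: 6% of the $28,750 excess over $80,500 is $1,725; credit = $1,925 − $1,725 = $200.
Total: $3,175 + $3,090 + $760 + $200 = $7,225.

$7,225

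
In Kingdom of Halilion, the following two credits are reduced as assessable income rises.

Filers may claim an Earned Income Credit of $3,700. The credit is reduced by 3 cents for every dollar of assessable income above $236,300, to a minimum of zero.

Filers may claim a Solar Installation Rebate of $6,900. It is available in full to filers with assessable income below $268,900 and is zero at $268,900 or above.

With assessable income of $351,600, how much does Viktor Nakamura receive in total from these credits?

$241

Earned Income Credit: 3% of the $115,300 excess over $236,300 is $3,459; credit = $3,700 − $3,459 = $241.
Solar Installation Rebate: $351,600 meets or exceeds the $268,900 cutoff, so the credit is $0.
Total: $241 + $0 = $241.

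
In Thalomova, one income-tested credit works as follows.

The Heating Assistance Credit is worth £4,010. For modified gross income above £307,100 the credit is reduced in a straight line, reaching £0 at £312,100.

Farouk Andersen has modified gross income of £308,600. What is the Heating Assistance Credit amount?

£2,807

Heating Assistance Credit: £308,600 is £1,500 into a £5,000 phase-out range, leaving 3,500/5,000 of the credit: £4,010 × 3,500/5,000 = £2,807.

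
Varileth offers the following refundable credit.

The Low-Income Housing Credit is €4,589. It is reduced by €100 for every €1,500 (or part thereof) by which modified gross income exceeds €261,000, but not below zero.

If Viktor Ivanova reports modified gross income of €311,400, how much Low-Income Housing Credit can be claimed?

Low-Income Housing Credit: income exceeds €261,000 by €50,400, which is 34 full-or-partial €1,500 increments; reduction = 34 × €100 = €3,400, leaving €1,189.

€1,189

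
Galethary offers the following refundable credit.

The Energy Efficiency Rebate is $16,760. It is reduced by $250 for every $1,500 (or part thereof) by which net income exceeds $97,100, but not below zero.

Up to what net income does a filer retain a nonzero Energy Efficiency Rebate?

After 67 increments the reduction is 67 × $250 = $16,750, leaving $10; one more increment wipes it out. Increment 67 ends at excess 67 × $1,500 = $100,500, so the highest qualifying income is $97,100 + $100,500 = $197,600.

$197,600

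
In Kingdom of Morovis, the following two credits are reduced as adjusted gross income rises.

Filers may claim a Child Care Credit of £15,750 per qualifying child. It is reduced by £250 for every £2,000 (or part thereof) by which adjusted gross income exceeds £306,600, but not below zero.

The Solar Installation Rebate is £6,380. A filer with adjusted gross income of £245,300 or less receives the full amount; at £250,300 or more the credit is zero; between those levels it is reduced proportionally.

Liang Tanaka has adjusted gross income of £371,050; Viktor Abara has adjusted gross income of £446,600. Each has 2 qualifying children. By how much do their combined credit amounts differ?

£9,250

Liang (£371,050): Child Care Credit: base = 2 × £15,750 = £31,500. income exceeds £306,600 by £64,450, which is 33 full-or-partial £2,000 increments; reduction = 33 × £250 = £8,250, leaving £23,250. Solar Installation Rebate: £371,050 is at or above £250,300, so the credit is £0. total £23,250 + £0 = £23,250
Viktor (£446,600): Child Care Credit: base = 2 × £15,750 = £31,500. income exceeds £306,600 by £140,000, which is 70 full-or-partial £2,000 increments; reduction = 70 × £250 = £17,500, leaving £14,000. Solar Installation Rebate: £446,600 is at or above £250,300, so the credit is £0. total £14,000 + £0 = £14,000
Difference: |£23,250 − £14,000| = £9,250.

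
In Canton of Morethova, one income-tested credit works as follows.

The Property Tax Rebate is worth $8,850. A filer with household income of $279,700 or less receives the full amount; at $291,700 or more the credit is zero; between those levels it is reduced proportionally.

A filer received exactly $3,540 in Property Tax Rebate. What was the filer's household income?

$286,900

$3,540 is 3,540/8,850 of the full $8,850, so 5,310/8,850 of the $12,000 range has been used: income = $279,700 + $12,000 × 5,310/8,850 = $286,900.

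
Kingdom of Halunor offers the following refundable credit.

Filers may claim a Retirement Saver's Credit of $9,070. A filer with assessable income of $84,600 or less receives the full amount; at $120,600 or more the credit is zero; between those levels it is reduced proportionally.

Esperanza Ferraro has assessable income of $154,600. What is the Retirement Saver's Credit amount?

Retirement Saver's Credit: $154,600 is at or above $120,600, so the credit is $0.

$0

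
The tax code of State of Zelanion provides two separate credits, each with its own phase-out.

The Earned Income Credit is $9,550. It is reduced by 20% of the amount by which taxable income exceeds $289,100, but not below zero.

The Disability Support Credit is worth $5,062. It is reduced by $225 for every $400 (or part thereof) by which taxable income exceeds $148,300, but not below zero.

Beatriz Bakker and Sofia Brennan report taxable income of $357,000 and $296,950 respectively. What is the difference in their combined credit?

$7,980

Beatriz ($357,000): Earned Income Credit: 20% of the $67,900 excess over $289,100 is $13,580 ≥ base, so the credit is $0. Disability Support Credit: income exceeds $148,300 by $208,700 → 522 increments × $225 = $117,450 ≥ base, so the credit is $0. total $0 + $0 = $0
Sofia ($296,950): Earned Income Credit: 20% of the $7,850 excess over $289,100 is $1,570; credit = $9,550 − $1,570 = $7,980. Disability Support Credit: income exceeds $148,300 by $148,650 → 372 increments × $225 = $83,700 ≥ base, so the credit is $0. total $7,980 + $0 = $7,980
Difference: |$0 − $7,980| = $7,980.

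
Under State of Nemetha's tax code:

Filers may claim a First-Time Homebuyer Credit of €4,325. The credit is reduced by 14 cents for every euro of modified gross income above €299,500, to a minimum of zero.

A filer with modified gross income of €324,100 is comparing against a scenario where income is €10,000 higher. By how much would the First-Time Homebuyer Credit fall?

At €324,100 — 14% of the €24,600 excess over €299,500 is €3,444; credit = €4,325 − €3,444 = €881.
At €334,100 — 14% of the €34,600 excess over €299,500 is €4,844 ≥ base, so the credit is €0.
Lost: €881 − €0 = €881.

€881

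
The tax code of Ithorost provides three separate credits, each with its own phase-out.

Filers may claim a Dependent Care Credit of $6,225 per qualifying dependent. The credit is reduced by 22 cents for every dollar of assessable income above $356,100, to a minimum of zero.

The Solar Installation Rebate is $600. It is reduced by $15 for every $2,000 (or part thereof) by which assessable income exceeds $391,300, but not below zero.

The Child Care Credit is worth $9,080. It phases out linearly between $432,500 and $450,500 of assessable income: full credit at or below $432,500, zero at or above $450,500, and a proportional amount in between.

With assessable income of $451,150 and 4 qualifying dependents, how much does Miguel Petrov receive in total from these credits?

$4,139

Dependent Care Credit: base = 4 × $6,225 = $24,900. 22% of the $95,050 excess over $356,100 is $20,911; credit = $24,900 − $20,911 = $3,989.
Solar Installation Rebate: income exceeds $391,300 by $59,850, which is 30 full-or-partial $2,000 increments; reduction = 30 × $15 = $450, leaving $150.
Child Care Credit: $451,150 is at or above $450,500, so the credit is $0.
Total: $3,989 + $150 + $0 = $4,139.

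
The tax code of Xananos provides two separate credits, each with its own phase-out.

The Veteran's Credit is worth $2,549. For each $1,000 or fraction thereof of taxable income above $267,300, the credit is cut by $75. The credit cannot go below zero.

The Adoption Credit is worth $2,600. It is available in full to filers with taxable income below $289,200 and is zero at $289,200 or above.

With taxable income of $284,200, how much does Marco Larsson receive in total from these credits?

Veteran's Credit: income exceeds $267,300 by $16,900, which is 17 full-or-partial $1,000 increments; reduction = 17 × $75 = $1,275, leaving $1,274.
Adoption Credit: $284,200 is below the $289,200 cutoff, so the full $2,600 applies.
Total: $1,274 + $2,600 = $3,874.

$3,874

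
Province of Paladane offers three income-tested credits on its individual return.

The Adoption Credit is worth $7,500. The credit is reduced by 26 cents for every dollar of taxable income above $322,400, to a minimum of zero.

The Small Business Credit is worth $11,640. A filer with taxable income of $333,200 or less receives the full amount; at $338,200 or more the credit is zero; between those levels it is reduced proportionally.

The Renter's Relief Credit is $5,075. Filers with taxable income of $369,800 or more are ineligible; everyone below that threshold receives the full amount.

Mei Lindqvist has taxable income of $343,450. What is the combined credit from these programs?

Adoption Credit: 26% of the $21,050 excess over $322,400 is $5,473; credit = $7,500 − $5,473 = $2,027.
Small Business Credit: $343,450 is at or above $338,200, so the credit is $0.
Renter's Relief Credit: $343,450 is below the $369,800 cutoff, so the full $5,075 applies.
Total: $2,027 + $0 + $5,075 = $7,102.

$7,102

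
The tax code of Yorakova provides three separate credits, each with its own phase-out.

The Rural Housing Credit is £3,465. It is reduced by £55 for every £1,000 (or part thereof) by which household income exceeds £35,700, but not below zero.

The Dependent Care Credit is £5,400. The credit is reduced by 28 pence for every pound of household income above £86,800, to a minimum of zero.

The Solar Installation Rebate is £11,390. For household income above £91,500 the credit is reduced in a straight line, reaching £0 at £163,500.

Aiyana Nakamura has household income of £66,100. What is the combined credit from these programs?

£18,550

Rural Housing Credit: income exceeds £35,700 by £30,400, which is 31 full-or-partial £1,000 increments; reduction = 31 × £55 = £1,705, leaving £1,760.
Dependent Care Credit: £66,100 is at or below the £86,800 threshold, so the full £5,400 applies.
Solar Installation Rebate: £66,100 is at or below the £91,500 threshold, so the full £11,390 applies.
Total: £1,760 + £5,400 + £11,390 = £18,550.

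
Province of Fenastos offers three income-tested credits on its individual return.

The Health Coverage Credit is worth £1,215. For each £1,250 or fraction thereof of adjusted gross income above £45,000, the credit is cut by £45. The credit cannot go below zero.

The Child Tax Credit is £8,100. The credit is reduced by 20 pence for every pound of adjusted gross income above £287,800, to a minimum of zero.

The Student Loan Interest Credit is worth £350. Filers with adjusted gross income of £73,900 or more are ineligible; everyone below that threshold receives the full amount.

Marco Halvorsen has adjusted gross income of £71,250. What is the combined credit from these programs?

Health Coverage Credit: income exceeds £45,000 by £26,250, which is 21 full-or-partial £1,250 increments; reduction = 21 × £45 = £945, leaving £270.
Child Tax Credit: £71,250 is at or below the £287,800 threshold, so the full £8,100 applies.
Student Loan Interest Credit: £71,250 is below the £73,900 cutoff, so the full £350 applies.
Total: £270 + £8,100 + £350 = £8,720.

£8,720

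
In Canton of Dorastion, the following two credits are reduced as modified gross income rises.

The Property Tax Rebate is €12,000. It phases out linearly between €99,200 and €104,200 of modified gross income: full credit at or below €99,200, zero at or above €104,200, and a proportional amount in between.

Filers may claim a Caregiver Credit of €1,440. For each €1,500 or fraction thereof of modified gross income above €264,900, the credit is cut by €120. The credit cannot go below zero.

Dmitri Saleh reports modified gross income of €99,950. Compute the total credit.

€11,640

Property Tax Rebate: €99,950 is €750 into a €5,000 phase-out range, leaving 4,250/5,000 of the credit: €12,000 × 4,250/5,000 = €10,200.
Caregiver Credit: €99,950 is at or below the €264,900 threshold, so the full €1,440 applies.
Total: €10,200 + €1,440 = €11,640.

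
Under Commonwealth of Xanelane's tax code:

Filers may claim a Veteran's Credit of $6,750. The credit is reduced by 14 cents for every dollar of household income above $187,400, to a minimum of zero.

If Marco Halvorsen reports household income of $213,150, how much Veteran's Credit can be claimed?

$3,145

Veteran's Credit: 14% of the $25,750 excess over $187,400 is $3,605; credit = $6,750 − $3,605 = $3,145.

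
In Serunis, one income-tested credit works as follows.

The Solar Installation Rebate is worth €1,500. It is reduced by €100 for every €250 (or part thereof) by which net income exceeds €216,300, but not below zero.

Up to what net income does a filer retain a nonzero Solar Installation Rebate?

€219,800

After 14 increments the reduction is 14 × €100 = €1,400, leaving €100; one more increment wipes it out. Increment 14 ends at excess 14 × €250 = €3,500, so the highest qualifying income is €216,300 + €3,500 = €219,800.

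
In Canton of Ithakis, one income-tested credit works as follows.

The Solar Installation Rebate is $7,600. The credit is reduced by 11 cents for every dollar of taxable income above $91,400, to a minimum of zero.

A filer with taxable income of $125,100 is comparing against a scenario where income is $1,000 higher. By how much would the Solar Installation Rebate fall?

$110

At $125,100 — 11% of the $33,700 excess over $91,400 is $3,707; credit = $7,600 − $3,707 = $3,893.
At $126,100 — 11% of the $34,700 excess over $91,400 is $3,817; credit = $7,600 − $3,817 = $3,783.
Lost: $3,893 − $3,783 = $110.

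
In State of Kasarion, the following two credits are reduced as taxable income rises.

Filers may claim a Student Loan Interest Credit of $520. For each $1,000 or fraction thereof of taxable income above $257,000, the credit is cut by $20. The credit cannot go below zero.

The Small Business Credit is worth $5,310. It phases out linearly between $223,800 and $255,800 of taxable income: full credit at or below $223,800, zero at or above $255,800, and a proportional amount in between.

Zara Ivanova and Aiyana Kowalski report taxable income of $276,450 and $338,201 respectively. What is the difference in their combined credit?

Zara ($276,450): Student Loan Interest Credit: income exceeds $257,000 by $19,450, which is 20 full-or-partial $1,000 increments; reduction = 20 × $20 = $400, leaving $120. Small Business Credit: $276,450 is at or above $255,800, so the credit is $0. total $120 + $0 = $120
Aiyana ($338,201): Student Loan Interest Credit: income exceeds $257,000 by $81,201 → 82 increments × $20 = $1,640 ≥ base, so the credit is $0. Small Business Credit: $338,201 is at or above $255,800, so the credit is $0. total $0 + $0 = $0
Difference: |$120 − $0| = $120.

$120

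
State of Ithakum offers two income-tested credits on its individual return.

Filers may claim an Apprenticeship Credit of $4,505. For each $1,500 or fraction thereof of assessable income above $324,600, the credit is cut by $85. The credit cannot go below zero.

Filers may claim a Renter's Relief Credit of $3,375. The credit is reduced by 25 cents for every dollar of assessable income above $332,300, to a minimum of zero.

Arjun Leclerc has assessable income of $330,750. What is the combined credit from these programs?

$7,455

Apprenticeship Credit: income exceeds $324,600 by $6,150, which is 5 full-or-partial $1,500 increments; reduction = 5 × $85 = $425, leaving $4,080.
Renter's Relief Credit: $330,750 is at or below the $332,300 threshold, so the full $3,375 applies.
Total: $4,080 + $3,375 = $7,455.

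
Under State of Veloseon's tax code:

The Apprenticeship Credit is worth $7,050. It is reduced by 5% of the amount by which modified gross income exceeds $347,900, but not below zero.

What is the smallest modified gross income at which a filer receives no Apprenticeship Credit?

The credit falls by 5% of each dollar above $347,900, so it reaches zero when the excess is $7,050 / 5% = $141,000: income = $347,900 + $141,000 = $488,900.

$488,900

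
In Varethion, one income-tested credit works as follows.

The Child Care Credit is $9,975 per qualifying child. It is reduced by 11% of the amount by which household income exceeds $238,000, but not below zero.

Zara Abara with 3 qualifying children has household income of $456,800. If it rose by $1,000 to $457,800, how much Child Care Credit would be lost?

$110

At $456,800 — base = 3 × $9,975 = $29,925. 11% of the $218,800 excess over $238,000 is $24,068; credit = $29,925 − $24,068 = $5,857.
At $457,800 — base = 3 × $9,975 = $29,925. 11% of the $219,800 excess over $238,000 is $24,178; credit = $29,925 − $24,178 = $5,747.
Lost: $5,857 − $5,747 = $110.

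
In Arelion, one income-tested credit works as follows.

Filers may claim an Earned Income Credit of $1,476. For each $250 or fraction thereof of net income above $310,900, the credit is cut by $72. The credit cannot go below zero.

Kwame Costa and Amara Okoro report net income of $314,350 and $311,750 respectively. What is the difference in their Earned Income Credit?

Kwame ($314,350): Earned Income Credit: income exceeds $310,900 by $3,450, which is 14 full-or-partial $250 increments; reduction = 14 × $72 = $1,008, leaving $468.
Amara ($311,750): Earned Income Credit: income exceeds $310,900 by $850, which is 4 full-or-partial $250 increments; reduction = 4 × $72 = $288, leaving $1,188.
Difference: |$468 − $1,188| = $720.

$720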